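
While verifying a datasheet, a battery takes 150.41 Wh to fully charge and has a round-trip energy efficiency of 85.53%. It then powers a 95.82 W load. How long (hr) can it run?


Step 1: E_discharge = eta/100 * E_charge = 85.53/100 * 150.41 = 128.65 Wh
Step 2: t = E_discharge / P = 128.65 / 95.82 = 1.343 hr

1.343 hr


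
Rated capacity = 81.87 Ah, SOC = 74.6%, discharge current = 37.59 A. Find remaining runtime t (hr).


Step 1: remaining = SOC/100 * C_total = 74.6/100 * 81.87 = 61.075 Ah
Step 2: t = remaining / I = 61.075 / 37.59 = 1.625 hr

1.625 hr


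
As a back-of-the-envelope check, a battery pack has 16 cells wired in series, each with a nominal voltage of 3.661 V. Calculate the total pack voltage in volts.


V_pack = n * V_cell = 16 * 3.661 = 58.576 V

58.576 V


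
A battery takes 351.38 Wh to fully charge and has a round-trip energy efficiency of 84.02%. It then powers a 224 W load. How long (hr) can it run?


Step 1: E_discharge = eta/100 * E_charge = 84.02/100 * 351.38 = 295.23 Wh
Step 2: t = E_discharge / P = 295.23 / 224 = 1.318 hr

1.318 hr


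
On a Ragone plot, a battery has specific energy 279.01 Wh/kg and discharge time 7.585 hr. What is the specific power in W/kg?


Specific power = 279.01 Wh/kg / 7.585 hr = 36.78 W/kg

36.78 W/kg


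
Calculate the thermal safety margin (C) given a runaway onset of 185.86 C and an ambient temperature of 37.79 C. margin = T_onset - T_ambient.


Safety margin = 185.86 C - 37.79 C = 148.07 C

148.07 C


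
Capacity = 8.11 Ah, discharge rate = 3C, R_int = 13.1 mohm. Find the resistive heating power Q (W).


Convert: R = 13.1 mohm = 0.0131 ohm
Step 1: I = C_rate * capacity = 3 * 8.11 = 24.33 A
Step 2: Q = I^2 * R = 24.33^2 * 0.0131 = 591.95 * 0.0131 = 7.755 W

7.755 W


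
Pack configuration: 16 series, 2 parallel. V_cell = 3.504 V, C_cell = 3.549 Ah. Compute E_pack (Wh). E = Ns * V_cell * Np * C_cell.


E = Ns * Vcell * Np * Ccell = 16 * 3.504 * 2 * 3.549 = 397.9 Wh

397.9 Wh


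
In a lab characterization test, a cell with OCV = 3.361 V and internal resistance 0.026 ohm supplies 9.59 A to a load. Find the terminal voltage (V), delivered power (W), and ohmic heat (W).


Step 1: V_terminal = OCV - I*R = 3.361 - 9.59 * 0.026 = 3.1117 V
Step 2: P_out = V_terminal * I = 3.1117 * 9.59 = 29.84 W
Step 3: Q = I^2 * R = 9.59^2 * 0.026 = 2.391 W

V=3.1117 V, P=29.84 W, Q=2.391 W


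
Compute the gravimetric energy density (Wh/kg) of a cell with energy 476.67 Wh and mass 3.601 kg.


Specific energy = 476.67 Wh / 3.601 kg = 132.4 Wh/kg

132.4 Wh/kg


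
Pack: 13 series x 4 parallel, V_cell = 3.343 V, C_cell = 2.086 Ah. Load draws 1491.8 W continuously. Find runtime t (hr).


Step 1: E_pack = Ns * V_cell * Np * C_cell = 13 * 3.343 * 4 * 2.086 = 362.62 Wh
Step 2: t = E_pack / P = 362.62 / 1491.8 = 0.2431 hr

0.2431 hr


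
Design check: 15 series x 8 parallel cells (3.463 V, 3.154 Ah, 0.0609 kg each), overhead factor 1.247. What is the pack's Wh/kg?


Step 1: V_pack = 15 * 3.463 = 51.945 V
Step 2: C_pack = 8 * 3.154 = 25.232 Ah
Step 3: E_pack = V_pack * C_pack = 51.945 * 25.232 = 1310.7 Wh
Step 4: m_pack = 15 * 8 * 0.0609 * 1.247 = 9.1131 kg
Step 5: ED = E_pack / m_pack = 1310.7 / 9.1131 = 143.8 Wh/kg

143.8 Wh/kg


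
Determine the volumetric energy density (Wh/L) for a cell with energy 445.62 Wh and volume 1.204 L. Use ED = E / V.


Volumetric ED = 445.62 Wh / 1.204 L = 370.1 Wh/L

370.1 Wh/L


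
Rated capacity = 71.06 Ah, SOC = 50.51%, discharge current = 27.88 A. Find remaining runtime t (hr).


Step 1: remaining = SOC/100 * C_total = 50.51/100 * 71.06 = 35.892 Ah
Step 2: t = remaining / I = 35.892 / 27.88 = 1.287 hr

1.287 hr


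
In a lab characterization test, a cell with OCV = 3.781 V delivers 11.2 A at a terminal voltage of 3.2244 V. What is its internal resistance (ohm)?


R = (OCV - V) / I = (3.781 - 3.2244) / 11.2 = 0.04970 ohm

0.04970 ohm


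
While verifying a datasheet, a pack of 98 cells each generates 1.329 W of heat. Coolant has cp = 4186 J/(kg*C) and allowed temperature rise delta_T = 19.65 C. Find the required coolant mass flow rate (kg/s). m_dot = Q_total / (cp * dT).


Step 1: Total heat Q = 98 * 1.329 W = 130.24 W
Step 2: denom = cp * dT = 4186 * 19.65 = 82255
Step 3: m_dot = 130.24 / 82255 = 0.001583 kg/s

0.001583 kg/s


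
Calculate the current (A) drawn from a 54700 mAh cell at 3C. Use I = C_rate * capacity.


Convert: capacity = 54700 mAh = 54.7 Ah
At 3C: I = 3 * 54.7 Ah = 164.1 A

164.1 A


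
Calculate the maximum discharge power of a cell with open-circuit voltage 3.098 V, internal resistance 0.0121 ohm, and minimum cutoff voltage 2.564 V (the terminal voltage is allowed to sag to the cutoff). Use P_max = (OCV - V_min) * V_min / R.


dV = OCV - V_min = 0.534 V (so I_max = dV / R)
P_max = dV * V_min / R = 0.534 * 2.564 / 0.0121 = 113.2 W

113.2 W


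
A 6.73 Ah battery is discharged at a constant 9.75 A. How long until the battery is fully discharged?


t = capacity / current = 6.73 / 9.75 = 0.6903 hr

0.6903 hr


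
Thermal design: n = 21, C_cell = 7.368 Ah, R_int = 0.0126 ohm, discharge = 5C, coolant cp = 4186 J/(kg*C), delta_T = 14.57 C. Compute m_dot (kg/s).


Step 1: I = 5 * 7.368 = 36.84 A
Step 2: Q_cell = I^2 * R = 36.84^2 * 0.0126 = 17.101 W
Step 3: Q_total = 21 * 17.101 = 359.12 W
Step 4: m_dot = Q_total / (cp * dT) = 359.12 / (4186 * 14.57) = 0.005888 kg/s

0.005888 kg/s


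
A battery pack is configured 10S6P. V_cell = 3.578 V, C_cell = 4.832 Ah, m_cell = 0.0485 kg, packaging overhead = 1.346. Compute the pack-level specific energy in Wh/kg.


Step 1: V_pack = 10 * 3.578 = 35.78 V
Step 2: C_pack = 6 * 4.832 = 28.992 Ah
Step 3: E_pack = V_pack * C_pack = 35.78 * 28.992 = 1037.3 Wh
Step 4: m_pack = 10 * 6 * 0.0485 * 1.346 = 3.9169 kg
Step 5: ED = E_pack / m_pack = 1037.3 / 3.9169 = 264.8 Wh/kg

264.8 Wh/kg


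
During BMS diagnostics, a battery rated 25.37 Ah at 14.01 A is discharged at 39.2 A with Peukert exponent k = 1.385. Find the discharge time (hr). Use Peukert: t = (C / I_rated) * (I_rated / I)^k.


Step 1: t_rated = C / I_rated = 25.37 / 14.01 = 1.8108 hr
Step 2: ratio = 14.01 / 39.2 = 0.3574
Step 3: ratio^k = 0.3574^1.385 = 0.2405
Step 4: t = t_rated * ratio^k = 1.8108 * 0.2405 = 0.4355 hr

0.4355 hr


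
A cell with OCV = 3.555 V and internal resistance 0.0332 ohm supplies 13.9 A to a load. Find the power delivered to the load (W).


Step 1: V_terminal = OCV - I*R = 3.555 - 13.9 * 0.0332 = 3.0935 V
Step 2: P_out = V_terminal * I = 3.0935 * 13.9 = 43.00 W

43.00 W


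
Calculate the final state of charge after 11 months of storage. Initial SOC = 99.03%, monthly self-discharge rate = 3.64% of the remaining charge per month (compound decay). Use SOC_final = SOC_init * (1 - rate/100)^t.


Monthly retention factor = 1 - 3.64/100 = 0.9636
Over 11 months: factor^11 = 0.66507
SOC_final = 99.03 * 0.66507 = 65.86%

65.86%


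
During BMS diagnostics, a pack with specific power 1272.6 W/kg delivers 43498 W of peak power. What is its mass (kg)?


m = P / SP = 43498 / 1272.6 = 34.18 kg

34.18 kg


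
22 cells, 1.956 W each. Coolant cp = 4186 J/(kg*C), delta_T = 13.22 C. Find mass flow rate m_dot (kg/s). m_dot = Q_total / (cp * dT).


Step 1: Total heat Q = 22 * 1.956 W = 43.032 W
Step 2: denom = cp * dT = 4186 * 13.22 = 55339
Step 3: m_dot = 43.032 / 55339 = 7.776e-04 kg/s

7.776e-04 kg/s


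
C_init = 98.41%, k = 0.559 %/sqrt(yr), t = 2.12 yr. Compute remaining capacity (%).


sqrt(t) = sqrt(2.12) = 1.456
C_final = 98.41 - 0.559 * 1.456 = 97.60%

97.60%


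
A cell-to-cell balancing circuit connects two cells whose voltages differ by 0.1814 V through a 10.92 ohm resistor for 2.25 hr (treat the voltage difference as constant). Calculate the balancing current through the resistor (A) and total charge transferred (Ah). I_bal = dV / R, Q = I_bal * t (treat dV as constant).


First, Ohm's law: I_bal = 0.1814 V / 10.92 ohm = 0.016612 A
Then Q = I * t = 0.016612 A * 2.25 hr = 0.03738 Ah

I=0.016612 A, Q=0.03738 Ah


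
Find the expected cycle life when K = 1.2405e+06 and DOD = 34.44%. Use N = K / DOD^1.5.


DOD^1.5 = 202.11
N = K / DOD^1.5 = 1.2405e+06 / 202.11 = 6138

6138 cycles


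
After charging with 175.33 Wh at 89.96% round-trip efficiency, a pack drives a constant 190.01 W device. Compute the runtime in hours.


Step 1: E_discharge = eta/100 * E_charge = 89.96/100 * 175.33 = 157.73 Wh
Step 2: t = E_discharge / P = 157.73 / 190.01 = 0.8301 hr

0.8301 hr


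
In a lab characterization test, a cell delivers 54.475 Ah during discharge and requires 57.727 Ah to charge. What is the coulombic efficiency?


eta_c = Q_dis / Q_chg * 100 = 54.475 / 57.727 * 100 = 94.37%

94.37%


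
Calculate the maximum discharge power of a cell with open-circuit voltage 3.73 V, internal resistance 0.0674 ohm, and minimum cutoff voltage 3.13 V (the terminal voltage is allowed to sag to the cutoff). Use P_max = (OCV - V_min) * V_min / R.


P_max = (OCV - V_min) * V_min / R = (3.73 - 3.13) * 3.13 / 0.0674 = 0.6 * 3.13 / 0.0674 = 27.86 W

27.86 W


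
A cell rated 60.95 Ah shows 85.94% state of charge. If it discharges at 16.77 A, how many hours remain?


Step 1: remaining = SOC/100 * C_total = 85.94/100 * 60.95 = 52.38 Ah
Step 2: t = remaining / I = 52.38 / 16.77 = 3.123 hr

3.123 hr


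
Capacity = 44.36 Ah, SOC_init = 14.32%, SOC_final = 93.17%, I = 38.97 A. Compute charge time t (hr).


Step 1: dSOC = 93.17% - 14.32% = 78.85%
Step 2: delta_Ah = 44.36 * 78.85 / 100 = 34.978 Ah
Step 3: t = 34.978 / 38.97 = 0.8976 hr

0.8976 hr


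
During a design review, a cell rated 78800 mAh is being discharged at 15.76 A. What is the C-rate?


Convert: capacity = 78800 mAh = 78.8 Ah
C_rate = I / capacity = 15.76 / 78.8 = 0.2C

0.2C


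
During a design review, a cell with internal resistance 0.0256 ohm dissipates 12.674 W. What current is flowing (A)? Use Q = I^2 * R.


I = sqrt(Q / R) = sqrt(12.674 / 0.0256) = sqrt(495.08) = 22.25 A

22.25 A


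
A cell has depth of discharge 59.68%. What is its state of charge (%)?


SOC = 100 - DOD = 100 - 59.68 = 40.32%

40.32%


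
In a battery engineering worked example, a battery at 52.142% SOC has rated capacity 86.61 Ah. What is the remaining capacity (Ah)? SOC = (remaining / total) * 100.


remaining = SOC / 100 * total = 52.142 / 100 * 86.61 = 45.16 Ah

45.16 Ah


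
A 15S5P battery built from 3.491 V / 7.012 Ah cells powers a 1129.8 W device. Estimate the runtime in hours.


Step 1: E_pack = Ns * V_cell * Np * C_cell = 15 * 3.491 * 5 * 7.012 = 1835.9 Wh
Step 2: t = E_pack / P = 1835.9 / 1129.8 = 1.625 hr

1.625 hr


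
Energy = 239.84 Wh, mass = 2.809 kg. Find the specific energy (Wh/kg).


ED = E / m = 239.84 / 2.809 = 85.38 Wh/kg

85.38 Wh/kg


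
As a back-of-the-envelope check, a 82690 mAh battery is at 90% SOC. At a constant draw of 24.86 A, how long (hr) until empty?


Convert: C_total = 82690 mAh = 82.69 Ah
Step 1: remaining = SOC/100 * C_total = 90/100 * 82.69 = 74.421 Ah
Step 2: t = remaining / I = 74.421 / 24.86 = 2.994 hr

2.994 hr


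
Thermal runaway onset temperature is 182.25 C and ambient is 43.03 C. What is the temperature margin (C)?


Safety margin = 182.25 C - 43.03 C = 139.22 C

139.22 C


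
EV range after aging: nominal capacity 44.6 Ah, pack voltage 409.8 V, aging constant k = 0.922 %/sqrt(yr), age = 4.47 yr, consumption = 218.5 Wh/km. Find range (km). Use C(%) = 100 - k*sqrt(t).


Step 1: capacity retention = 100 - 0.922 * sqrt(4.47) = 100 - 0.922 * 2.1142 = 98.051%
Step 2: C_now = 44.6 * 98.051/100 = 43.731 Ah
Step 3: E_pack = V * C_now = 409.8 * 43.731 = 17921 Wh
Step 4: range = E_pack / consumption = 17921 / 218.5 = 82.02 km

82.02 km


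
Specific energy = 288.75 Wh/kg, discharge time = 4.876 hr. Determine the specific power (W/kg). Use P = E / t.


Specific power = 288.75 Wh/kg / 4.876 hr = 59.22 W/kg

59.22 W/kg


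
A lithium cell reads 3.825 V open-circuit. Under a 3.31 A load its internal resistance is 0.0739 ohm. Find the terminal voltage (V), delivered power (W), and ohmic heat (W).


Step 1: V_terminal = OCV - I*R = 3.825 - 3.31 * 0.0739 = 3.5804 V
Step 2: P_out = V_terminal * I = 3.5804 * 3.31 = 11.85 W
Step 3: Q = I^2 * R = 3.31^2 * 0.0739 = 0.8097 W

V=3.5804 V, P=11.85 W, Q=0.8097 W


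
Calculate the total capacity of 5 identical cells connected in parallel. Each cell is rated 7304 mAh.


Convert: C_cell = 7304 mAh = 7.304 Ah
C_total = 5 * 7.304 = 36.52 Ah

36.52 Ah


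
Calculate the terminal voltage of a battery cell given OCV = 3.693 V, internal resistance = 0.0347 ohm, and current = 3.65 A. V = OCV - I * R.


V = OCV - I*R = 3.693 - 3.65 * 0.0347 = 3.566 V

3.566 V


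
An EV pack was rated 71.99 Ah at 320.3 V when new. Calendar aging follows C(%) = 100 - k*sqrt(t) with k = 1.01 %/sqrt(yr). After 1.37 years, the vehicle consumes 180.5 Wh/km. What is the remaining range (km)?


Step 1: capacity retention = 100 - 1.01 * sqrt(1.37) = 100 - 1.01 * 1.1705 = 98.818%
Step 2: C_now = 71.99 * 98.818/100 = 71.139 Ah
Step 3: E_pack = V * C_now = 320.3 * 71.139 = 22786 Wh
Step 4: range = E_pack / consumption = 22786 / 180.5 = 126.2 km

126.2 km


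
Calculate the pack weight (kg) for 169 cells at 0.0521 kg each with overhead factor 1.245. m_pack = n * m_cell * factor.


m_pack = n * m_cell * overhead = 169 * 0.0521 * 1.245 = 10.96 kg

10.96 kg


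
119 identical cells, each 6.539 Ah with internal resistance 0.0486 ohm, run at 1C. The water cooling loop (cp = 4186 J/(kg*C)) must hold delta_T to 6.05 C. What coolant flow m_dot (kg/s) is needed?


Step 1: I = 1 * 6.539 = 6.539 A
Step 2: Q_cell = I^2 * R = 6.539^2 * 0.0486 = 2.0781 W
Step 3: Q_total = 119 * 2.0781 = 247.29 W
Step 4: m_dot = Q_total / (cp * dT) = 247.29 / (4186 * 6.05) = 0.009765 kg/s

0.009765 kg/s


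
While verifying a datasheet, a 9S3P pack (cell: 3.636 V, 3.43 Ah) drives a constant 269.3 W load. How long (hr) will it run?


Step 1: E_pack = Ns * V_cell * Np * C_cell = 9 * 3.636 * 3 * 3.43 = 336.73 Wh
Step 2: t = E_pack / P = 336.73 / 269.3 = 1.250 hr

1.250 hr


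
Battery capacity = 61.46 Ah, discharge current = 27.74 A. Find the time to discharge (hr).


t = capacity / current = 61.46 / 27.74 = 2.216 hr

2.216 hr


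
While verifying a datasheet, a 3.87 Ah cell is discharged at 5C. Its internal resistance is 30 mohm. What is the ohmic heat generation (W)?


Convert: R = 30 mohm = 0.03 ohm
Step 1: I = C_rate * capacity = 5 * 3.87 = 19.35 A
Step 2: Q = I^2 * R = 19.35^2 * 0.03 = 374.42 * 0.03 = 11.23 W

11.23 W


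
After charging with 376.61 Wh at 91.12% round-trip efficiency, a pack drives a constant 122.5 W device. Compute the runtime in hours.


Step 1: E_discharge = eta/100 * E_charge = 91.12/100 * 376.61 = 343.17 Wh
Step 2: t = E_discharge / P = 343.17 / 122.5 = 2.801 hr

2.801 hr


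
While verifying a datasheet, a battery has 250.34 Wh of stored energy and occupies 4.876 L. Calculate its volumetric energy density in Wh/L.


Volumetric ED = 250.34 Wh / 4.876 L = 51.34 Wh/L

51.34 Wh/L


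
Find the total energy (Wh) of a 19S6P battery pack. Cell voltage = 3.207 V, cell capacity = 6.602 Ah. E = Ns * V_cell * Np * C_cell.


E = Ns * Vcell * Np * Ccell = 19 * 3.207 * 6 * 6.602 = 2414 Wh

2414 Wh


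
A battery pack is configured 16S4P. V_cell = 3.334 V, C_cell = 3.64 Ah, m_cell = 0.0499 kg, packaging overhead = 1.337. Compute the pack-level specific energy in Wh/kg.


Step 1: V_pack = 16 * 3.334 = 53.344 V
Step 2: C_pack = 4 * 3.64 = 14.56 Ah
Step 3: E_pack = V_pack * C_pack = 53.344 * 14.56 = 776.69 Wh
Step 4: m_pack = 16 * 4 * 0.0499 * 1.337 = 4.2698 kg
Step 5: ED = E_pack / m_pack = 776.69 / 4.2698 = 181.9 Wh/kg

181.9 Wh/kg


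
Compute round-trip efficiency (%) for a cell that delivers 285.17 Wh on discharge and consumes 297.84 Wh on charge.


eta_e = E_dis / E_chg * 100 = 285.17 / 297.84 * 100 = 95.75%

95.75%


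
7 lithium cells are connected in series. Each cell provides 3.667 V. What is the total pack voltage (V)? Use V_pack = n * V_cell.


With 7 cells in series at 3.667 V each, V_pack = 25.669 V

25.669 V


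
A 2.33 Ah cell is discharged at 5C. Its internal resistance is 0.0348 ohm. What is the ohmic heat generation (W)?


Step 1: I = C_rate * capacity = 5 * 2.33 = 11.65 A
Step 2: Q = I^2 * R = 11.65^2 * 0.0348 = 135.72 * 0.0348 = 4.723 W

4.723 W


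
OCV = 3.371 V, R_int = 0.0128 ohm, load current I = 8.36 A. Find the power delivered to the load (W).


Step 1: V_terminal = OCV - I*R = 3.371 - 8.36 * 0.0128 = 3.264 V
Step 2: P_out = V_terminal * I = 3.264 * 8.36 = 27.29 W

27.29 W


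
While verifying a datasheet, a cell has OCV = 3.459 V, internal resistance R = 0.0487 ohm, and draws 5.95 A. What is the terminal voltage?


IR drop = 5.95 * 0.0487 = 0.28977 V
V = 3.459 - 0.28977 = 3.169 V

3.169 V


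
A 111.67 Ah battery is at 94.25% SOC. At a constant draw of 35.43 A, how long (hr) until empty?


Step 1: remaining = SOC/100 * C_total = 94.25/100 * 111.67 = 105.25 Ah
Step 2: t = remaining / I = 105.25 / 35.43 = 2.971 hr

2.971 hr


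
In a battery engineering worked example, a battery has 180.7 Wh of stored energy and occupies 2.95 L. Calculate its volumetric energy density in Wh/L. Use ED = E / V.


Volumetric ED = 180.7 Wh / 2.95 L = 61.25 Wh/L

61.25 Wh/L


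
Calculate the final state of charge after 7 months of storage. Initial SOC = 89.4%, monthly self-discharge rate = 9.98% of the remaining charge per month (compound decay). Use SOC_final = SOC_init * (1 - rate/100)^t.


decay = (1 - 9.98/100)^7 = 0.47904
SOC_final = 89.4 * 0.47904 = 42.83%

42.83%


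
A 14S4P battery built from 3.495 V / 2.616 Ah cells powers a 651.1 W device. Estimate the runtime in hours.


Step 1: E_pack = Ns * V_cell * Np * C_cell = 14 * 3.495 * 4 * 2.616 = 512 Wh
Step 2: t = E_pack / P = 512 / 651.1 = 0.7864 hr

0.7864 hr


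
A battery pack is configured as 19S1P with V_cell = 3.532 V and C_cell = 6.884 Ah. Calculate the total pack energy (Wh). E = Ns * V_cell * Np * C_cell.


E = Ns * Vcell * Np * Ccell = 19 * 3.532 * 1 * 6.884 = 462.0 Wh

462.0 Wh


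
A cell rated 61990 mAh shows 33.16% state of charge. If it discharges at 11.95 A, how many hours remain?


Convert: C_total = 61990 mAh = 61.99 Ah
Step 1: remaining = SOC/100 * C_total = 33.16/100 * 61.99 = 20.556 Ah
Step 2: t = remaining / I = 20.556 / 11.95 = 1.720 hr

1.720 hr


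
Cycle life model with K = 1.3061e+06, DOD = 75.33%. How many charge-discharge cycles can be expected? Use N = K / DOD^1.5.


Step 1: DOD^1.5 = 75.33^1.5 = 653.81
Step 2: N = 1.3061e+06 / 653.81 = 1998 cycles

1998 cycles


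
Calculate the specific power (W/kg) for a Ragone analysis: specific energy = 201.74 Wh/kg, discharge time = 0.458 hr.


Specific power = 201.74 Wh/kg / 0.458 hr = 440.5 W/kg

440.5 W/kg


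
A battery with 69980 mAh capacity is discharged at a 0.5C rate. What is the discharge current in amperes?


Convert: capacity = 69980 mAh = 69.98 Ah
I = C_rate * capacity = 0.5 * 69.98 = 34.99 A

34.99 A


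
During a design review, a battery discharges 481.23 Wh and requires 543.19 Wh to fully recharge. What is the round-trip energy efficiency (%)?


eta_e = E_dis / E_chg * 100 = 481.23 / 543.19 * 100 = 88.59%

88.59%


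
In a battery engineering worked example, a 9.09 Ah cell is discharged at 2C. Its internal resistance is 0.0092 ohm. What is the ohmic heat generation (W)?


Step 1: I = C_rate * capacity = 2 * 9.09 = 18.18 A
Step 2: Q = I^2 * R = 18.18^2 * 0.0092 = 330.51 * 0.0092 = 3.041 W

3.041 W


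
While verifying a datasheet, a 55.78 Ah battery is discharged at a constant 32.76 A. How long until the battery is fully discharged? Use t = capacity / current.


t = capacity / current = 55.78 / 32.76 = 1.703 hr

1.703 hr


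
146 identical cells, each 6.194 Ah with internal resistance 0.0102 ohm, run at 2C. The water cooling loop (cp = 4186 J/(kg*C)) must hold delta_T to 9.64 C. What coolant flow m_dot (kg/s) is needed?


Step 1: I = 2 * 6.194 = 12.388 A
Step 2: Q_cell = I^2 * R = 12.388^2 * 0.0102 = 1.5653 W
Step 3: Q_total = 146 * 1.5653 = 228.53 W
Step 4: m_dot = Q_total / (cp * dT) = 228.53 / (4186 * 9.64) = 0.005663 kg/s

0.005663 kg/s


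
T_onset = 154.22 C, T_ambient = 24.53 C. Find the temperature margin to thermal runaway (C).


Safety margin = 154.22 C - 24.53 C = 129.69 C

129.69 C


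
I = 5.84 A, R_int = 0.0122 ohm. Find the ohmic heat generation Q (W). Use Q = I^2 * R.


Q = I^2 * R = 5.84^2 * 0.0122 = 0.4161 W

0.4161 W


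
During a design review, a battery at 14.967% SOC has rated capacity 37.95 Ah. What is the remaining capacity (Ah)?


remaining = SOC / 100 * total = 14.967 / 100 * 37.95 = 5.680 Ah

5.680 Ah


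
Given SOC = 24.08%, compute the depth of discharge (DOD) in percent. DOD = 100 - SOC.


Complement of SOC: DOD = 100% - 24.08% = 75.92%

75.92%


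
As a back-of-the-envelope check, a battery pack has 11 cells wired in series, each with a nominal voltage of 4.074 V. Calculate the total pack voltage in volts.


With 11 cells in series at 4.074 V each, V_pack = 44.814 V

44.814 V


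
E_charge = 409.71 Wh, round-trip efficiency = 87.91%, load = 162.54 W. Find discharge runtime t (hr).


Step 1: E_discharge = eta/100 * E_charge = 87.91/100 * 409.71 = 360.18 Wh
Step 2: t = E_discharge / P = 360.18 / 162.54 = 2.216 hr

2.216 hr


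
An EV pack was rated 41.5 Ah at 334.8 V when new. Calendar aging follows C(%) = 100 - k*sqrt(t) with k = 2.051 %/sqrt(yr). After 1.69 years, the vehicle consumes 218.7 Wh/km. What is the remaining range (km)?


Step 1: capacity retention = 100 - 2.051 * sqrt(1.69) = 100 - 2.051 * 1.3 = 97.334%
Step 2: C_now = 41.5 * 97.334/100 = 40.394 Ah
Step 3: E_pack = V * C_now = 334.8 * 40.394 = 13524 Wh
Step 4: range = E_pack / consumption = 13524 / 218.7 = 61.84 km

61.84 km


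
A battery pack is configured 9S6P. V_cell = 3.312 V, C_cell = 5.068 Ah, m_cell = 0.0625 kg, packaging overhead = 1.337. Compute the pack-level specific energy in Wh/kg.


Step 1: V_pack = 9 * 3.312 = 29.808 V
Step 2: C_pack = 6 * 5.068 = 30.408 Ah
Step 3: E_pack = V_pack * C_pack = 29.808 * 30.408 = 906.4 Wh
Step 4: m_pack = 9 * 6 * 0.0625 * 1.337 = 4.5124 kg
Step 5: ED = E_pack / m_pack = 906.4 / 4.5124 = 200.9 Wh/kg

200.9 Wh/kg


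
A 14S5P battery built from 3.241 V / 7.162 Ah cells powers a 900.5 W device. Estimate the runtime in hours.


Step 1: E_pack = Ns * V_cell * Np * C_cell = 14 * 3.241 * 5 * 7.162 = 1624.8 Wh
Step 2: t = E_pack / P = 1624.8 / 900.5 = 1.804 hr

1.804 hr


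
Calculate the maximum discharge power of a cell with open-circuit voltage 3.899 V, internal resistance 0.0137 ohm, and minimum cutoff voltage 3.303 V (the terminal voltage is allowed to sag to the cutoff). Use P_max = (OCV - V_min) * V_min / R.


dV = OCV - V_min = 0.596 V (so I_max = dV / R)
P_max = dV * V_min / R = 0.596 * 3.303 / 0.0137 = 143.7 W

143.7 W


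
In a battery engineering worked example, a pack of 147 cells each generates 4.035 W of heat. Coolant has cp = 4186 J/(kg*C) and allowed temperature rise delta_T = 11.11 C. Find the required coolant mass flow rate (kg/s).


Q_total = 147 * 4.035 = 593.15 W
m_dot = Q_total / (cp * dT) = 593.15 / (4186 * 11.11) = 0.01275 kg/s

0.01275 kg/s


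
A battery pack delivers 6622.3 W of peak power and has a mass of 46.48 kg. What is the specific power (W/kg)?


SP = P / m = 6622.3 / 46.48 = 142.5 W/kg

142.5 W/kg


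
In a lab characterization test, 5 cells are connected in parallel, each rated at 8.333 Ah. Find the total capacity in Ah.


Parallel capacities add: 5 * 8.333 Ah = 41.665 Ah

41.665 Ah


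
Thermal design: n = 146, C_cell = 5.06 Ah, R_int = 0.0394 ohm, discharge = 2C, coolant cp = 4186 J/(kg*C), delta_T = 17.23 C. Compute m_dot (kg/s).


Step 1: I = 2 * 5.06 = 10.12 A
Step 2: Q_cell = I^2 * R = 10.12^2 * 0.0394 = 4.0351 W
Step 3: Q_total = 146 * 4.0351 = 589.12 W
Step 4: m_dot = Q_total / (cp * dT) = 589.12 / (4186 * 17.23) = 0.008168 kg/s

0.008168 kg/s


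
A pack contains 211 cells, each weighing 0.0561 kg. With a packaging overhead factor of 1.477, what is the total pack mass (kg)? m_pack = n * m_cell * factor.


Cell mass sum = 211 * 0.0561 = 11.837 kg
With overhead 1.477: m_pack = 11.837 * 1.477 = 17.48 kg

17.48 kg


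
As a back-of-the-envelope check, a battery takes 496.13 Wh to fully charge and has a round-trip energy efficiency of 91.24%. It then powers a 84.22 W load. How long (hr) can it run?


Step 1: E_discharge = eta/100 * E_charge = 91.24/100 * 496.13 = 452.67 Wh
Step 2: t = E_discharge / P = 452.67 / 84.22 = 5.375 hr

5.375 hr


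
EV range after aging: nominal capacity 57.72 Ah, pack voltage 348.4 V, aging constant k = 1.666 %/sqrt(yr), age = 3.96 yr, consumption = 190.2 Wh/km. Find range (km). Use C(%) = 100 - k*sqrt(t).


Step 1: capacity retention = 100 - 1.666 * sqrt(3.96) = 100 - 1.666 * 1.99 = 96.685%
Step 2: C_now = 57.72 * 96.685/100 = 55.807 Ah
Step 3: E_pack = V * C_now = 348.4 * 55.807 = 19443 Wh
Step 4: range = E_pack / consumption = 19443 / 190.2 = 102.2 km

102.2 km


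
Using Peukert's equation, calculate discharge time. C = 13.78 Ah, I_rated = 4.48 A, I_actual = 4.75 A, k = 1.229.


Step 1: t_rated = C / I_rated = 13.78 / 4.48 = 3.0759 hr
Step 2: ratio = 4.48 / 4.75 = 0.94316
Step 3: ratio^k = 0.94316^1.229 = 0.93061
Step 4: t = t_rated * ratio^k = 3.0759 * 0.93061 = 2.862 hr

2.862 hr


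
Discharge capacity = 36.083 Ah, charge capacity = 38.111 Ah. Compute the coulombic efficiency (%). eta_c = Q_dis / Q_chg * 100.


Coulombic efficiency = 36.083/38.111 * 100% = 94.68%

94.68%


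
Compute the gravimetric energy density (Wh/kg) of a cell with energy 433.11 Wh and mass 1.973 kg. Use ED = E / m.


ED = E / m = 433.11 / 1.973 = 219.5 Wh/kg

219.5 Wh/kg


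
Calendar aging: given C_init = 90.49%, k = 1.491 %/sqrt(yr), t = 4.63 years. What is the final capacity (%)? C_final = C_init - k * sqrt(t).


Step 1: sqrt(4.63 yr) = 2.1517
Step 2: drop = 1.491 * 2.1517 = 3.2082
Step 3: C_final = 90.49 - 3.2082 = 87.28%

87.28%


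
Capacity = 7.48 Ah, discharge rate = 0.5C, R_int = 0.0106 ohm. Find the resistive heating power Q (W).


Step 1: I = C_rate * capacity = 0.5 * 7.48 = 3.74 A
Step 2: Q = I^2 * R = 3.74^2 * 0.0106 = 13.988 * 0.0106 = 0.1483 W

0.1483 W


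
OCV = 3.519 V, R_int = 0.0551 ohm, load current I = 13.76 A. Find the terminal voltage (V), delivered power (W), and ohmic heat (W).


Step 1: V_terminal = OCV - I*R = 3.519 - 13.76 * 0.0551 = 2.7608 V
Step 2: P_out = V_terminal * I = 2.7608 * 13.76 = 37.99 W
Step 3: Q = I^2 * R = 13.76^2 * 0.0551 = 10.43 W

V=2.7608 V, P=37.99 W, Q=10.43 W


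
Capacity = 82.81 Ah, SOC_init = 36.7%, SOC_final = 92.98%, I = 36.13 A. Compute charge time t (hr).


delta_Ah = 82.81 * (92.98 - 36.7) / 100 = 46.605 Ah
t = delta_Ah / I = 46.605 / 36.13 = 1.290 hr

1.290 hr


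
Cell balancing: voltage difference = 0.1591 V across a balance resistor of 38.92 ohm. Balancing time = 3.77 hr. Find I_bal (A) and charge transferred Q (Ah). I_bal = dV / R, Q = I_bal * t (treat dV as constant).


I_bal = dV / R = 0.1591 / 38.92 = 0.0040879 A
Q = I_bal * t = 0.0040879 * 3.77 = 0.01541 Ah

I=0.0040879 A, Q=0.01541 Ah


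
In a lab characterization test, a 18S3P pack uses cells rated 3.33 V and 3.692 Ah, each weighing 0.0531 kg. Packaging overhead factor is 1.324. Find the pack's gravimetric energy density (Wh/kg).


Step 1: V_pack = 18 * 3.33 = 59.94 V
Step 2: C_pack = 3 * 3.692 = 11.076 Ah
Step 3: E_pack = V_pack * C_pack = 59.94 * 11.076 = 663.9 Wh
Step 4: m_pack = 18 * 3 * 0.0531 * 1.324 = 3.7964 kg
Step 5: ED = E_pack / m_pack = 663.9 / 3.7964 = 174.9 Wh/kg

174.9 Wh/kg


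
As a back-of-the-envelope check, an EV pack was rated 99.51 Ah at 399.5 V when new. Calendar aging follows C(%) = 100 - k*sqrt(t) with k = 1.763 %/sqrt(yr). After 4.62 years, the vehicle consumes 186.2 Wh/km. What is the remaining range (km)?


Step 1: capacity retention = 100 - 1.763 * sqrt(4.62) = 100 - 1.763 * 2.1494 = 96.211%
Step 2: C_now = 99.51 * 96.211/100 = 95.74 Ah
Step 3: E_pack = V * C_now = 399.5 * 95.74 = 38248 Wh
Step 4: range = E_pack / consumption = 38248 / 186.2 = 205.4 km

205.4 km


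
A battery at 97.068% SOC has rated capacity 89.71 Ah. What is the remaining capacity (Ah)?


remaining = SOC / 100 * total = 97.068 / 100 * 89.71 = 87.08 Ah

87.08 Ah


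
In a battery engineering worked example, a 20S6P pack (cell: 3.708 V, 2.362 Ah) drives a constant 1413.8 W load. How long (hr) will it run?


Step 1: E_pack = Ns * V_cell * Np * C_cell = 20 * 3.708 * 6 * 2.362 = 1051 Wh
Step 2: t = E_pack / P = 1051 / 1413.8 = 0.7434 hr

0.7434 hr


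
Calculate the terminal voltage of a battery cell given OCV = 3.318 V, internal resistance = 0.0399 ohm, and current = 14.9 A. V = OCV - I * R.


V = OCV - I*R = 3.318 - 14.9 * 0.0399 = 2.723 V

2.723 V


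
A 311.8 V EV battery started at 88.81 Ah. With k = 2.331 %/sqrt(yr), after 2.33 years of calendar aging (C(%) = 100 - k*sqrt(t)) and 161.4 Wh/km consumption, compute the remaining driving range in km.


Step 1: capacity retention = 100 - 2.331 * sqrt(2.33) = 100 - 2.331 * 1.5264 = 96.442%
Step 2: C_now = 88.81 * 96.442/100 = 85.65 Ah
Step 3: E_pack = V * C_now = 311.8 * 85.65 = 26706 Wh
Step 4: range = E_pack / consumption = 26706 / 161.4 = 165.5 km

165.5 km


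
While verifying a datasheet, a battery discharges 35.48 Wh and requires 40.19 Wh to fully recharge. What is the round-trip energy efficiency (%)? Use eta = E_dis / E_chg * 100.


Round-trip efficiency = 35.48/40.19 * 100% = 88.28%

88.28%


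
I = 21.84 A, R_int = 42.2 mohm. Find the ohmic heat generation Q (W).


Convert: R = 42.2 mohm = 0.0422 ohm
Q = I^2 * R = 21.84^2 * 0.0422 = 20.13 W

20.13 W


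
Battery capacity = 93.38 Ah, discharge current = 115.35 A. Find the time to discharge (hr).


Runtime = 93.38 Ah / 115.35 A = 0.8095 hr

0.8095 hr


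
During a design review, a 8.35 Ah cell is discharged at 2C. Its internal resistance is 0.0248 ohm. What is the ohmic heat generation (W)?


Step 1: I = C_rate * capacity = 2 * 8.35 = 16.7 A
Step 2: Q = I^2 * R = 16.7^2 * 0.0248 = 278.89 * 0.0248 = 6.916 W

6.916 W


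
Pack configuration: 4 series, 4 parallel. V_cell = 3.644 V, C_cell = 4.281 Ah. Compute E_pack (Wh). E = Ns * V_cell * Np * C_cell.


E = Ns * Vcell * Np * Ccell = 4 * 3.644 * 4 * 4.281 = 249.6 Wh

249.6 Wh


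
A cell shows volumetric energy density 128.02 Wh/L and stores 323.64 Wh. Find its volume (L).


V = E / ED = 323.64 / 128.02 = 2.528 L

2.528 L


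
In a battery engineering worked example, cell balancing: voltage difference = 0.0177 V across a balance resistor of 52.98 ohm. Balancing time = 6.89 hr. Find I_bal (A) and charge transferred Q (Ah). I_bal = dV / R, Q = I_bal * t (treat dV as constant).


First, Ohm's law: I_bal = 0.0177 V / 52.98 ohm = 3.3409e-04 A
Then Q = I * t = 3.3409e-04 A * 6.89 hr = 0.002302 Ah

I=3.3409e-04 A, Q=0.002302 Ah


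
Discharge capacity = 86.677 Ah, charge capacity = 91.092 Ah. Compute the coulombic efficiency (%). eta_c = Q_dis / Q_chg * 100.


eta_c = Q_dis / Q_chg * 100 = 86.677 / 91.092 * 100 = 95.15%

95.15%


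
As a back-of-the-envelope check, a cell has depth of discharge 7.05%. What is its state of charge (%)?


SOC = 100 - DOD = 100 - 7.05 = 92.95%

92.95%


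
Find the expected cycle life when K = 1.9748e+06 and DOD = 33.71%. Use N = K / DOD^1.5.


Step 1: DOD^1.5 = 33.71^1.5 = 195.72
Step 2: N = 1.9748e+06 / 195.72 = 10090 cycles

10090 cycles


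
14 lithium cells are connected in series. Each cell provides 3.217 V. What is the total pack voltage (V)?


V_pack = n * V_cell = 14 * 3.217 = 45.038 V

45.038 V


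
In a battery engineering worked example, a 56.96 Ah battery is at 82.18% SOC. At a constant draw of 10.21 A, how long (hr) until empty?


Step 1: remaining = SOC/100 * C_total = 82.18/100 * 56.96 = 46.81 Ah
Step 2: t = remaining / I = 46.81 / 10.21 = 4.585 hr

4.585 hr


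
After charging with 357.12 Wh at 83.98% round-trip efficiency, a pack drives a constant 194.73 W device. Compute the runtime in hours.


Step 1: E_discharge = eta/100 * E_charge = 83.98/100 * 357.12 = 299.91 Wh
Step 2: t = E_discharge / P = 299.91 / 194.73 = 1.540 hr

1.540 hr


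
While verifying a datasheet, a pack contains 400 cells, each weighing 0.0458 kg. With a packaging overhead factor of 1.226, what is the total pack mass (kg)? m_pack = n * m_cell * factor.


Cell mass sum = 400 * 0.0458 = 18.32 kg
With overhead 1.226: m_pack = 18.32 * 1.226 = 22.46 kg

22.46 kg


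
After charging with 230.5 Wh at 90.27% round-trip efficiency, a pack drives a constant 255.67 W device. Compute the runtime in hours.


Step 1: E_discharge = eta/100 * E_charge = 90.27/100 * 230.5 = 208.07 Wh
Step 2: t = E_discharge / P = 208.07 / 255.67 = 0.8138 hr

0.8138 hr


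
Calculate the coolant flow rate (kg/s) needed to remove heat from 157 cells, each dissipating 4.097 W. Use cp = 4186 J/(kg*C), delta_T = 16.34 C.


Q_total = 157 * 4.097 = 643.23 W
m_dot = Q_total / (cp * dT) = 643.23 / (4186 * 16.34) = 0.009404 kg/s

0.009404 kg/s


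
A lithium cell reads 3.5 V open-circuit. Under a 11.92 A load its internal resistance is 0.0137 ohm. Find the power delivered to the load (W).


Step 1: V_terminal = OCV - I*R = 3.5 - 11.92 * 0.0137 = 3.3367 V
Step 2: P_out = V_terminal * I = 3.3367 * 11.92 = 39.77 W

39.77 W


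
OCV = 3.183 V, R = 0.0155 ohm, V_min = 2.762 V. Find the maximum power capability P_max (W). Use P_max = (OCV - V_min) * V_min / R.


dV = OCV - V_min = 0.421 V (so I_max = dV / R)
P_max = dV * V_min / R = 0.421 * 2.762 / 0.0155 = 75.02 W

75.02 W


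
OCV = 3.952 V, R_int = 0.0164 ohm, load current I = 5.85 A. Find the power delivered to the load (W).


Step 1: V_terminal = OCV - I*R = 3.952 - 5.85 * 0.0164 = 3.8561 V
Step 2: P_out = V_terminal * I = 3.8561 * 5.85 = 22.56 W

22.56 W


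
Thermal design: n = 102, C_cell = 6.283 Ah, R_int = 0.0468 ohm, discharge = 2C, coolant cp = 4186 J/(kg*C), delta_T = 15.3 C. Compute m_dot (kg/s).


Step 1: I = 2 * 6.283 = 12.566 A
Step 2: Q_cell = I^2 * R = 12.566^2 * 0.0468 = 7.3899 W
Step 3: Q_total = 102 * 7.3899 = 753.77 W
Step 4: m_dot = Q_total / (cp * dT) = 753.77 / (4186 * 15.3) = 0.01177 kg/s

0.01177 kg/s


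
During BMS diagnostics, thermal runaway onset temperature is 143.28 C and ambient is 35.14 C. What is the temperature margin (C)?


Safety margin = 143.28 C - 35.14 C = 108.14 C

108.14 C


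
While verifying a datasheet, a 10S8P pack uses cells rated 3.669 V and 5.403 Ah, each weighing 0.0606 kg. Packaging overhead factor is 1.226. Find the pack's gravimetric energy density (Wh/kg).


Step 1: V_pack = 10 * 3.669 = 36.69 V
Step 2: C_pack = 8 * 5.403 = 43.224 Ah
Step 3: E_pack = V_pack * C_pack = 36.69 * 43.224 = 1585.9 Wh
Step 4: m_pack = 10 * 8 * 0.0606 * 1.226 = 5.9436 kg
Step 5: ED = E_pack / m_pack = 1585.9 / 5.9436 = 266.8 Wh/kg

266.8 Wh/kg


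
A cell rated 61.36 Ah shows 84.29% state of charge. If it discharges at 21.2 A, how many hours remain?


Step 1: remaining = SOC/100 * C_total = 84.29/100 * 61.36 = 51.72 Ah
Step 2: t = remaining / I = 51.72 / 21.2 = 2.440 hr

2.440 hr


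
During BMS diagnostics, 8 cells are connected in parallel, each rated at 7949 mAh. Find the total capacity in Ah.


Convert: C_cell = 7949 mAh = 7.949 Ah
C_total = 8 * 7.949 = 63.592 Ah

63.592 Ah


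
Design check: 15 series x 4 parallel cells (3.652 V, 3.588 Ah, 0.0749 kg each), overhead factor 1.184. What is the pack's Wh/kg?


Step 1: V_pack = 15 * 3.652 = 54.78 V
Step 2: C_pack = 4 * 3.588 = 14.352 Ah
Step 3: E_pack = V_pack * C_pack = 54.78 * 14.352 = 786.2 Wh
Step 4: m_pack = 15 * 4 * 0.0749 * 1.184 = 5.3209 kg
Step 5: ED = E_pack / m_pack = 786.2 / 5.3209 = 147.8 Wh/kg

147.8 Wh/kg


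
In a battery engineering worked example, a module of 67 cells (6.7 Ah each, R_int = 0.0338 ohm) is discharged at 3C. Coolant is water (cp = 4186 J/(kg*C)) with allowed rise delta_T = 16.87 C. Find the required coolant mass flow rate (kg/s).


Step 1: I = 3 * 6.7 = 20.1 A
Step 2: Q_cell = I^2 * R = 20.1^2 * 0.0338 = 13.656 W
Step 3: Q_total = 67 * 13.656 = 914.95 W
Step 4: m_dot = Q_total / (cp * dT) = 914.95 / (4186 * 16.87) = 0.01296 kg/s

0.01296 kg/s


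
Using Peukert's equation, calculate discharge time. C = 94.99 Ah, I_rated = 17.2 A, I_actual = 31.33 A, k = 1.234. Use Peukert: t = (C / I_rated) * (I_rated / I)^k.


t_rated = C / I_rated = 94.99 / 17.2 = 5.5227 hr
(I_rated/I)^k = (0.54899)^1.234 = 0.47711
t = t_rated * (I_rated/I)^k = 5.5227 * 0.47711 = 2.635 hr

2.635 hr


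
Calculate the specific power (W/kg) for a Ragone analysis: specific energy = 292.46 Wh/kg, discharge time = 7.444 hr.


P_specific = E / t = 292.46 / 7.444 = 39.29 W/kg

39.29 W/kg


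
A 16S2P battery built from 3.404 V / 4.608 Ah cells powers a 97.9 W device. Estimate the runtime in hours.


Step 1: E_pack = Ns * V_cell * Np * C_cell = 16 * 3.404 * 2 * 4.608 = 501.94 Wh
Step 2: t = E_pack / P = 501.94 / 97.9 = 5.127 hr

5.127 hr


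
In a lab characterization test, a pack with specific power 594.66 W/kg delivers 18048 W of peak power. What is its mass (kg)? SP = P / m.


m = P / SP = 18048 / 594.66 = 30.35 kg

30.35 kg


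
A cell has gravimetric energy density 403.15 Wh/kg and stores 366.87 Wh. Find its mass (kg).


m = E / ED = 366.87 / 403.15 = 0.9100 kg

0.9100 kg


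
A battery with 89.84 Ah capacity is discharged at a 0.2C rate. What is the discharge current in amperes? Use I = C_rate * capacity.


I = C_rate * capacity = 0.2 * 89.84 = 17.968 A

17.968 A


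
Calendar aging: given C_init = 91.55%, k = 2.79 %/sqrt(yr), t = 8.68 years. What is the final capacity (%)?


sqrt(t) = sqrt(8.68) = 2.9462
C_final = 91.55 - 2.79 * 2.9462 = 83.33%

83.33%


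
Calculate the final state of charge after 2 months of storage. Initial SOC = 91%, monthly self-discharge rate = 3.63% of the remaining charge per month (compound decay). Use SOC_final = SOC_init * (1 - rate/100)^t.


Monthly retention factor = 1 - 3.63/100 = 0.9637
Over 2 months: factor^2 = 0.92872
SOC_final = 91 * 0.92872 = 84.51%

84.51%


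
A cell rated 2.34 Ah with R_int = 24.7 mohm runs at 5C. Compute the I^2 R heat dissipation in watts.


Convert: R = 24.7 mohm = 0.0247 ohm
Step 1: I = C_rate * capacity = 5 * 2.34 = 11.7 A
Step 2: Q = I^2 * R = 11.7^2 * 0.0247 = 136.89 * 0.0247 = 3.381 W

3.381 W


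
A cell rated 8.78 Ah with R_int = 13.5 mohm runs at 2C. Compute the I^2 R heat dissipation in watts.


Convert: R = 13.5 mohm = 0.0135 ohm
Step 1: I = C_rate * capacity = 2 * 8.78 = 17.56 A
Step 2: Q = I^2 * R = 17.56^2 * 0.0135 = 308.35 * 0.0135 = 4.163 W

4.163 W


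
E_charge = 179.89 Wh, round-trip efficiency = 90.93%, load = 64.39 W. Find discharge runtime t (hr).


Step 1: E_discharge = eta/100 * E_charge = 90.93/100 * 179.89 = 163.57 Wh
Step 2: t = E_discharge / P = 163.57 / 64.39 = 2.540 hr

2.540 hr


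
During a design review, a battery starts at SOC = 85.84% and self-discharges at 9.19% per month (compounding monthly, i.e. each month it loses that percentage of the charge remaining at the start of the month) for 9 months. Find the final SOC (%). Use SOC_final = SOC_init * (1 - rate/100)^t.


Monthly retention factor = 1 - 9.19/100 = 0.9081
Over 9 months: factor^9 = 0.41996
SOC_final = 85.84 * 0.41996 = 36.05%

36.05%


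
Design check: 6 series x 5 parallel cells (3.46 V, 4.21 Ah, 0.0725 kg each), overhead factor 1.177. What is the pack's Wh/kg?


Step 1: V_pack = 6 * 3.46 = 20.76 V
Step 2: C_pack = 5 * 4.21 = 21.05 Ah
Step 3: E_pack = V_pack * C_pack = 20.76 * 21.05 = 437 Wh
Step 4: m_pack = 6 * 5 * 0.0725 * 1.177 = 2.56 kg
Step 5: ED = E_pack / m_pack = 437 / 2.56 = 170.7 Wh/kg

170.7 Wh/kg
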